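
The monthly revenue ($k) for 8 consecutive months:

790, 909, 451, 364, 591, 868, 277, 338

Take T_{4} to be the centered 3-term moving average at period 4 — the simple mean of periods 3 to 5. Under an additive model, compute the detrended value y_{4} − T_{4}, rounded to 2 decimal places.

Trend T_4 = (451 + 364 + 591) / 3 = 1406/3 = 468.6667
Detrended value: 364 − 468.6667 = -104.67

-104.67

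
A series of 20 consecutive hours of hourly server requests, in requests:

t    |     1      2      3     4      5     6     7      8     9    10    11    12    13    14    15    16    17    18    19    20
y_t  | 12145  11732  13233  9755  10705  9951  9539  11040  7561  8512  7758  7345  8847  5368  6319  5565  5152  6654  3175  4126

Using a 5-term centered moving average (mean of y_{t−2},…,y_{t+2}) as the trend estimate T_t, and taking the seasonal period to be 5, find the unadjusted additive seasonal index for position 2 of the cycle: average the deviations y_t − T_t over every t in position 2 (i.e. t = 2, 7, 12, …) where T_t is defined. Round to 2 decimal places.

-220.73

Season position 2 occurs at t = 7, 12, 17 (where T_t is defined).
t=7: T_7 = 9759.2000; y_7 − T_7 = 9539 − 9759.2000 = -220.2000
t=12: T_12 = 7566.0000; y_12 − T_12 = 7345 − 7566.0000 = -221.0000
t=17: T_17 = 5373.0000; y_17 − T_17 = 5152 − 5373.0000 = -221.0000
Mean deviation: (-220.2000 + -221.0000 + -221.0000) / 3 = -220.73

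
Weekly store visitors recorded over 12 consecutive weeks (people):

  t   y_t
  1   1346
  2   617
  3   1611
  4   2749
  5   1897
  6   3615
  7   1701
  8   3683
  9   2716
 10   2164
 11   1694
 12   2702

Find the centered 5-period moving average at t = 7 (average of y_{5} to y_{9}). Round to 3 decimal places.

Sum of periods 5–9: 1897 + 3615 + 1701 + 3683 + 2716 = 13612
Divide by 5: 13612 / 5 = 2722.400

2722.400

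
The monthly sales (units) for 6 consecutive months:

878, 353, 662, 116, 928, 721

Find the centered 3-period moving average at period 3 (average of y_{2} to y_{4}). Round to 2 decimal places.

377.00

Sum of periods 2–4: 353 + 662 + 116 = 1131
Divide by 3: 1131 / 3 = 377.00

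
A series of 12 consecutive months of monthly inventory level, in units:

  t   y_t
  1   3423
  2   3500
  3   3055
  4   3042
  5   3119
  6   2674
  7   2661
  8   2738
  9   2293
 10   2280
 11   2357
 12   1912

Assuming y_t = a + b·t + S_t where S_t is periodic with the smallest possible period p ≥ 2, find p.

3

First differences y_{t+1} − y_t: 77, -445, -13, 77, -445, -13, 77, -445, …
The difference pattern repeats every 3 terms and not for any smaller step, so p = 3.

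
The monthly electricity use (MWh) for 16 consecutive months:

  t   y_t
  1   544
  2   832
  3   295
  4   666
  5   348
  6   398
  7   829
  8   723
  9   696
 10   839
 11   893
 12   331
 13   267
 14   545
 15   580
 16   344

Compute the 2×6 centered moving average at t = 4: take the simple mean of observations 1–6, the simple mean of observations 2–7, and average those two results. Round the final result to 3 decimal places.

Sum over 1–6: 544 + 832 + 295 + 666 + 348 + 398 = 3083
Sum over 2–7: 832 + 295 + 666 + 348 + 398 + 829 = 3368
CMA at t=4 = (3083 + 3368) / (2·6) = 6451 / 12 = 537.583

537.583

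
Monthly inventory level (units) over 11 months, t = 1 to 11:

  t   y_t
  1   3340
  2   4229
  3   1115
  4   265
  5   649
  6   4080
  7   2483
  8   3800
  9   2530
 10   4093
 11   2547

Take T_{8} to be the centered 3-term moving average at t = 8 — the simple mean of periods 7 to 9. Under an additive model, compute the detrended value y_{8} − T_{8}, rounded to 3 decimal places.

Trend T_8 = (2483 + 3800 + 2530) / 3 = 8813/3 = 2937.66667
Detrended value: 3800 − 2937.66667 = 862.333

862.333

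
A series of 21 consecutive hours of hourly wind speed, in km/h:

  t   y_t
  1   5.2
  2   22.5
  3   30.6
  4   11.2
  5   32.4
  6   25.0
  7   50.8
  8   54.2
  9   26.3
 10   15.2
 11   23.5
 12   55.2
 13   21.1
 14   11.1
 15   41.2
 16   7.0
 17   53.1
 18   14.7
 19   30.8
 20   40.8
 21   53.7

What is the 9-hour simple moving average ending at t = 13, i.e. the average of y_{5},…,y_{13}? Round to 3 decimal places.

33.744

Sum of periods 5–13: 32.4 + 25.0 + 50.8 + 54.2 + 26.3 + 15.2 + 23.5 + 55.2 + 21.1 = 303.7
Divide by 9: 303.7 / 9 = 33.744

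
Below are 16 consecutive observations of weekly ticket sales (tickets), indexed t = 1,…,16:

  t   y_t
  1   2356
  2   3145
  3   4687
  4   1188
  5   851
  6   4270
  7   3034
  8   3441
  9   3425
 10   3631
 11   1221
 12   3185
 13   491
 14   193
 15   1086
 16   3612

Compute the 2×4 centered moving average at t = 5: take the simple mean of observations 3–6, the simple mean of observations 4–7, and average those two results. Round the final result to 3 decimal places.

2542.375

Sum over 3–6: 4687 + 1188 + 851 + 4270 = 10996
Sum over 4–7: 1188 + 851 + 4270 + 3034 = 9343
CMA at t=5 = (10996 + 9343) / (2·4) = 20339 / 8 = 2542.375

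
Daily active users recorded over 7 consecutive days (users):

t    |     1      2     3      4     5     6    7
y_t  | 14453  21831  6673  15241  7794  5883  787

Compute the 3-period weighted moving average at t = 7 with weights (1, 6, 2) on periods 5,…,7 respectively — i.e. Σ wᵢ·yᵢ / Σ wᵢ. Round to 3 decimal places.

Weighted sum: 1·7794 + 6·5883 + 2·787 = 7794 + 35298 + 1574 = 44666
Weight total: 1 + 6 + 2 = 9
WMA = 44666 / 9 = 4962.889

4962.889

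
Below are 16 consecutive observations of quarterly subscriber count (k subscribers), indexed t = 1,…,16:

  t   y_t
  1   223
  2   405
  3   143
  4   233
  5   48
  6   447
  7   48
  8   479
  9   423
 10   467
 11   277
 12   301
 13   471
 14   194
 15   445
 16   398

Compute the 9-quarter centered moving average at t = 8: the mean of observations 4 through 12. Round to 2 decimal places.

302.56

Sum of periods 4–12: 233 + 48 + 447 + 48 + 479 + 423 + 467 + 277 + 301 = 2723
Divide by 9: 2723 / 9 = 302.56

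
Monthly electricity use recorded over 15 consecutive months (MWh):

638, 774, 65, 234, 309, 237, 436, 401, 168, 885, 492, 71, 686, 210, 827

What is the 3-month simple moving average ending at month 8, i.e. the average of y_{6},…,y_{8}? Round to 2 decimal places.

358.00

Sum of periods 6–8: 237 + 436 + 401 = 1074
Divide by 3: 1074 / 3 = 358.00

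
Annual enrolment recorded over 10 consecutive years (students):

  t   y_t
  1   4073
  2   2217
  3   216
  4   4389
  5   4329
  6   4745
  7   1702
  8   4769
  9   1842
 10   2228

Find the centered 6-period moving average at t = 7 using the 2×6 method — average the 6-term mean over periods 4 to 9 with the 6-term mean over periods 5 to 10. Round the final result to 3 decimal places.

3449.250

Sum over 4–9: 4389 + 4329 + 4745 + 1702 + 4769 + 1842 = 21776
Sum over 5–10: 4329 + 4745 + 1702 + 4769 + 1842 + 2228 = 19615
CMA at t=7 = (21776 + 19615) / (2·6) = 41391 / 12 = 3449.250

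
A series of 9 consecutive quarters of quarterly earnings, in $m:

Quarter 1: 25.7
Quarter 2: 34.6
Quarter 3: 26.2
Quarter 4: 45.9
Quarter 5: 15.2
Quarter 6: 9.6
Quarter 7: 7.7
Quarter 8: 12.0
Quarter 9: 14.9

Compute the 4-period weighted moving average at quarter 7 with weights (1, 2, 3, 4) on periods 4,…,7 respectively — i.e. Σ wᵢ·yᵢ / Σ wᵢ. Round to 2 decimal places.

13.59

Weighted sum: 1·45.9 + 2·15.2 + 3·9.6 + 4·7.7 = 45.9 + 30.4 + 28.8 + 30.8 = 135.9
Weight total: 1 + 2 + 3 + 4 = 10
WMA = 135.9 / 10 = 13.59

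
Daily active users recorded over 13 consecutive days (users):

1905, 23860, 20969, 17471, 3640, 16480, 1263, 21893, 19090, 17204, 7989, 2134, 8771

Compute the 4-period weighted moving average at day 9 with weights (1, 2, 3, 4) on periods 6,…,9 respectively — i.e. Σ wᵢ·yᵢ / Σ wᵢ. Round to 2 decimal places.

16104.50

Weighted sum: 1·16480 + 2·1263 + 3·21893 + 4·19090 = 16480 + 2526 + 65679 + 76360 = 161045
Weight total: 1 + 2 + 3 + 4 = 10
WMA = 161045 / 10 = 16104.50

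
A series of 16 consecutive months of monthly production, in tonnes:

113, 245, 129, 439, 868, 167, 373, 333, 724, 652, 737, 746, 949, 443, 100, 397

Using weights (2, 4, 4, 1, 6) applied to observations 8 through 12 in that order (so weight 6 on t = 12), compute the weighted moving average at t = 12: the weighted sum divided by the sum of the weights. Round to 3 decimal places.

Weighted sum: 2·333 + 4·724 + 4·652 + 1·737 + 6·746 = 666 + 2896 + 2608 + 737 + 4476 = 11383
Weight total: 2 + 4 + 4 + 1 + 6 = 17
WMA = 11383 / 17 = 669.588

669.588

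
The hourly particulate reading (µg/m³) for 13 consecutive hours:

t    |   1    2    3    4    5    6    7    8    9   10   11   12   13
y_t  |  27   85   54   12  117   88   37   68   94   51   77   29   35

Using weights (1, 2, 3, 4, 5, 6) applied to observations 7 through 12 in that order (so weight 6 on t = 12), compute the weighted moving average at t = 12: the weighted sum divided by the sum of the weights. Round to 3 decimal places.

Weighted sum: 1·37 + 2·68 + 3·94 + 4·51 + 5·77 + 6·29 = 37 + 136 + 282 + 204 + 385 + 174 = 1218
Weight total: 1 + 2 + 3 + 4 + 5 + 6 = 21
WMA = 1218 / 21 = 58.000

58.000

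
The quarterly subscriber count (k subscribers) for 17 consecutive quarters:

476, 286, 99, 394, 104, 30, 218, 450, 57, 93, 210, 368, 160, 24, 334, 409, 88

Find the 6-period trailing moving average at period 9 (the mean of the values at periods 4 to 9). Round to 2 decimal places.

208.83

Sum of periods 4–9: 394 + 104 + 30 + 218 + 450 + 57 = 1253
Divide by 6: 1253 / 6 = 208.83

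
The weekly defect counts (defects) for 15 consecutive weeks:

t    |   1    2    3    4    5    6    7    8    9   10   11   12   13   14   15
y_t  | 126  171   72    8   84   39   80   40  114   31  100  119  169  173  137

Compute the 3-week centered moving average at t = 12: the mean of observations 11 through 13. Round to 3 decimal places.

Sum of periods 11–13: 100 + 119 + 169 = 388
Divide by 3: 388 / 3 = 129.333

129.333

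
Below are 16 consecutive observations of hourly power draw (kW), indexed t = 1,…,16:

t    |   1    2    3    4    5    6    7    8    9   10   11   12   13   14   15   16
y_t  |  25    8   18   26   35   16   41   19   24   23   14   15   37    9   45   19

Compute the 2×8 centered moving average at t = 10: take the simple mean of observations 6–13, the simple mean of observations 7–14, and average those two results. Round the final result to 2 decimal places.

Sum over 6–13: 16 + 41 + 19 + 24 + 23 + 14 + 15 + 37 = 189
Sum over 7–14: 41 + 19 + 24 + 23 + 14 + 15 + 37 + 9 = 182
CMA at t=10 = (189 + 182) / (2·8) = 371 / 16 = 23.19

23.19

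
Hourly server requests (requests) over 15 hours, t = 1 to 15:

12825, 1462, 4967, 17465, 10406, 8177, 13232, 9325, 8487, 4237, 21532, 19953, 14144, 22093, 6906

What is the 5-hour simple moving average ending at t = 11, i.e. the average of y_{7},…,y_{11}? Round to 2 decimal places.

Sum of periods 7–11: 13232 + 9325 + 8487 + 4237 + 21532 = 56813
Divide by 5: 56813 / 5 = 11362.60

11362.60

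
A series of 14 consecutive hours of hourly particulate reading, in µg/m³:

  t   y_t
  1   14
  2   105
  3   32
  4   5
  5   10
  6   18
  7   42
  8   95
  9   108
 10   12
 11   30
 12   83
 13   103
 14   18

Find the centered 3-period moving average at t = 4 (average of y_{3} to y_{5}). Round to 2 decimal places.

15.67

Sum of periods 3–5: 32 + 5 + 10 = 47
Divide by 3: 47 / 3 = 15.67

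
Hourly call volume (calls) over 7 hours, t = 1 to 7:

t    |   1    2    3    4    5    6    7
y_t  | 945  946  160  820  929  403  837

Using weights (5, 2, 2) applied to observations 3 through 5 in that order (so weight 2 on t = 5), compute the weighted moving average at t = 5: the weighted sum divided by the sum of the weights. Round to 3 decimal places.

Weighted sum: 5·160 + 2·820 + 2·929 = 800 + 1640 + 1858 = 4298
Weight total: 5 + 2 + 2 = 9
WMA = 4298 / 9 = 477.556

477.556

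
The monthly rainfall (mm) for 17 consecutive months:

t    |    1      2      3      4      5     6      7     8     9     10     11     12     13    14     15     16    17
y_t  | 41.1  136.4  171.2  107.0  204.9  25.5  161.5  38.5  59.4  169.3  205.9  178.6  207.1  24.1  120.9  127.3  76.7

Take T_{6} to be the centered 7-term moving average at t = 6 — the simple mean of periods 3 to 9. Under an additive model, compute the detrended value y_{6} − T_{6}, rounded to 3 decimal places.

Trend T_6 = (171.2 + 107.0 + 204.9 + 25.5 + 161.5 + 38.5 + 59.4) / 7 = 768.0/7 = 109.71429
Detrended value: 25.5 − 109.71429 = -84.214

-84.214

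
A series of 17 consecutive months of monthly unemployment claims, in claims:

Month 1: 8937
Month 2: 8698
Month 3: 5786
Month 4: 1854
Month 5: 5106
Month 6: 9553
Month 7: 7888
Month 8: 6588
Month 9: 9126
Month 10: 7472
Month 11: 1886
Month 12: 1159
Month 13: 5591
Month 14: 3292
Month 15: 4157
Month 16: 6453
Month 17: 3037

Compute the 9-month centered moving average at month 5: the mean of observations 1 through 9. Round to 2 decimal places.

7059.56

Sum of periods 1–9: 8937 + 8698 + 5786 + 1854 + 5106 + 9553 + 7888 + 6588 + 9126 = 63536
Divide by 9: 63536 / 9 = 7059.56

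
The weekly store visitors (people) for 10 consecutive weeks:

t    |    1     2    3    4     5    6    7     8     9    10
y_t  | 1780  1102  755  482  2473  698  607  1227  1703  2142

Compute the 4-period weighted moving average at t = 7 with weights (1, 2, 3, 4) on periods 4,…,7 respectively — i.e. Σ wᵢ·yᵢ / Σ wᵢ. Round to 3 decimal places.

995.000

Weighted sum: 1·482 + 2·2473 + 3·698 + 4·607 = 482 + 4946 + 2094 + 2428 = 9950
Weight total: 1 + 2 + 3 + 4 = 10
WMA = 9950 / 10 = 995.000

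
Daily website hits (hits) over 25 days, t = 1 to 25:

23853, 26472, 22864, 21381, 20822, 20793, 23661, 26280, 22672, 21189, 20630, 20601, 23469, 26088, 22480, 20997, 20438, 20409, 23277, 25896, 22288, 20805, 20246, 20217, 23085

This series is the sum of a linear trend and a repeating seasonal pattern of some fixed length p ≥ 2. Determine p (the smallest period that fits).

6

First differences y_{t+1} − y_t: 2619, -3608, -1483, -559, -29, 2868, 2619, -3608, -1483, -559, -29, 2868, 2619, -3608, …
The difference pattern repeats every 6 terms and not for any smaller step, so p = 6.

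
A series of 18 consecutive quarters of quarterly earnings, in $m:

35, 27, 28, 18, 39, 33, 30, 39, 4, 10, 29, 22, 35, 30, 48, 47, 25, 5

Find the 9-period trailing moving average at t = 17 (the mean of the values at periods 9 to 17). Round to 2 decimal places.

27.78

Sum of periods 9–17: 4 + 10 + 29 + 22 + 35 + 30 + 48 + 47 + 25 = 250
Divide by 9: 250 / 9 = 27.78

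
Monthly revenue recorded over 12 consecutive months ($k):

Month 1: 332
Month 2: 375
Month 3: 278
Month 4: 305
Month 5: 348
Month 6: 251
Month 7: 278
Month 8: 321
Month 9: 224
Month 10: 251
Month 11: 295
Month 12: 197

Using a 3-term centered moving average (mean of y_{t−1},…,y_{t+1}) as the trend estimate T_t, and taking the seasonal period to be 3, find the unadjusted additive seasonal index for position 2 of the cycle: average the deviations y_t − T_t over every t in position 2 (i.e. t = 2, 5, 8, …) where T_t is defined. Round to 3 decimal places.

Season position 2 occurs at t = 2, 5, 8, 11 (where T_t is defined).
t=2: T_2 = 328.33333; y_2 − T_2 = 375 − 328.33333 = 46.66667
t=5: T_5 = 301.33333; y_5 − T_5 = 348 − 301.33333 = 46.66667
t=8: T_8 = 274.33333; y_8 − T_8 = 321 − 274.33333 = 46.66667
t=11: T_11 = 247.66667; y_11 − T_11 = 295 − 247.66667 = 47.33333
Mean deviation: (46.66667 + 46.66667 + 46.66667 + 47.33333) / 4 = 46.833

46.833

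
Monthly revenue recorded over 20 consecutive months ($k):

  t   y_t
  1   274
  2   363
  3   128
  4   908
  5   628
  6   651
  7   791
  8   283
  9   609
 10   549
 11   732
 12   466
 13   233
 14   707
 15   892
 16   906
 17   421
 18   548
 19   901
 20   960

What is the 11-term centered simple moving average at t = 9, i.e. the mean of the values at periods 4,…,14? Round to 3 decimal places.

596.091

Sum of periods 4–14: 908 + 628 + 651 + 791 + 283 + 609 + 549 + 732 + 466 + 233 + 707 = 6557
Divide by 11: 6557 / 11 = 596.091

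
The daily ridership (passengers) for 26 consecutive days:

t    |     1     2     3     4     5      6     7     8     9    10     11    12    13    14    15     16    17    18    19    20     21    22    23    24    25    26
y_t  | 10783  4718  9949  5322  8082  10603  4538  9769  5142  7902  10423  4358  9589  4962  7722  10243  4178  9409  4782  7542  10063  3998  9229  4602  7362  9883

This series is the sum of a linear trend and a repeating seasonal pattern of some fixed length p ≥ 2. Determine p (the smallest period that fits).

5

First differences y_{t+1} − y_t: -6065, 5231, -4627, 2760, 2521, -6065, 5231, -4627, 2760, 2521, -6065, 5231, …
The difference pattern repeats every 5 terms and not for any smaller step, so p = 5.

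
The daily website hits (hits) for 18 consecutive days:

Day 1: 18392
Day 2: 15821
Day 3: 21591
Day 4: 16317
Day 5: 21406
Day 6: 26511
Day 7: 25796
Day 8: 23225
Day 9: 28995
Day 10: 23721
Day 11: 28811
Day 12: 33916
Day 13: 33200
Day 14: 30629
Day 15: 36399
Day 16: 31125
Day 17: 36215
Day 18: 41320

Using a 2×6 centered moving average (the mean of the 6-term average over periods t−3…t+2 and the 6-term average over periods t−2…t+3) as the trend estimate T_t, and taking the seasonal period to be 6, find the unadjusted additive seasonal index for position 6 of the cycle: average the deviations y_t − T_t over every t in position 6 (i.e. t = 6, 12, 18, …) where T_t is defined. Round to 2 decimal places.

3420.00

Season position 6 occurs at t = 6, 12 (where T_t is defined).
t=6: T_6 = 23091.3333; y_6 − T_6 = 26511 − 23091.3333 = 3419.6667
t=12: T_12 = 30495.6667; y_12 − T_12 = 33916 − 30495.6667 = 3420.3333
Mean deviation: (3419.6667 + 3420.3333) / 2 = 3420.00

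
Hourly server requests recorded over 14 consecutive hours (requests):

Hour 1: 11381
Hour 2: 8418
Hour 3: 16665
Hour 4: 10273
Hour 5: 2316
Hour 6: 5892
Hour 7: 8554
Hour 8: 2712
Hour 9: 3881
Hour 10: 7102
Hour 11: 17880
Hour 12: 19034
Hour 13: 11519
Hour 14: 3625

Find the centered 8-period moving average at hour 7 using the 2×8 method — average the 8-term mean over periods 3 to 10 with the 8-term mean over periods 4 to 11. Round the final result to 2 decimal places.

7250.31

Sum over 3–10: 16665 + 10273 + 2316 + 5892 + 8554 + 2712 + 3881 + 7102 = 57395
Sum over 4–11: 10273 + 2316 + 5892 + 8554 + 2712 + 3881 + 7102 + 17880 = 58610
CMA at t=7 = (57395 + 58610) / (2·8) = 116005 / 16 = 7250.31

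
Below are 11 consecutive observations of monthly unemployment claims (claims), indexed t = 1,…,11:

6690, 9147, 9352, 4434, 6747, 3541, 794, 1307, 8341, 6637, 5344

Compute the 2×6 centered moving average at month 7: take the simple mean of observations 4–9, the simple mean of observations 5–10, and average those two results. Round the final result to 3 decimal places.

4377.583

Sum over 4–9: 4434 + 6747 + 3541 + 794 + 1307 + 8341 = 25164
Sum over 5–10: 6747 + 3541 + 794 + 1307 + 8341 + 6637 = 27367
CMA at t=7 = (25164 + 27367) / (2·6) = 52531 / 12 = 4377.583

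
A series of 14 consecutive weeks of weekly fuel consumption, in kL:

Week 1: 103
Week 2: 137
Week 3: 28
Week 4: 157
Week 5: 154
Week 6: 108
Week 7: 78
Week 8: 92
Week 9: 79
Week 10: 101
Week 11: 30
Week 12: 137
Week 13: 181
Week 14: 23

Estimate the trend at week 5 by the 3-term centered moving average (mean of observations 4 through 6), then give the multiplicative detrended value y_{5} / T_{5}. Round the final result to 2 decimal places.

Trend T_5 = (157 + 154 + 108) / 3 = 419/3 = 139.6667
Ratio to trend: 154 / 139.6667 = 1.10

1.10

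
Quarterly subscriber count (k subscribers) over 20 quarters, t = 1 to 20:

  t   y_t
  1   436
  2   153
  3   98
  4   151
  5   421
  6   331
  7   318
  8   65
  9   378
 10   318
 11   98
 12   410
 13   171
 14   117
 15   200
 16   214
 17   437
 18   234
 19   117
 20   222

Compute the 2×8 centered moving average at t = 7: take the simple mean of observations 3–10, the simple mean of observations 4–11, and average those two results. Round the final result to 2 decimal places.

260.00

Sum over 3–10: 98 + 151 + 421 + 331 + 318 + 65 + 378 + 318 = 2080
Sum over 4–11: 151 + 421 + 331 + 318 + 65 + 378 + 318 + 98 = 2080
CMA at t=7 = (2080 + 2080) / (2·8) = 4160 / 16 = 260.00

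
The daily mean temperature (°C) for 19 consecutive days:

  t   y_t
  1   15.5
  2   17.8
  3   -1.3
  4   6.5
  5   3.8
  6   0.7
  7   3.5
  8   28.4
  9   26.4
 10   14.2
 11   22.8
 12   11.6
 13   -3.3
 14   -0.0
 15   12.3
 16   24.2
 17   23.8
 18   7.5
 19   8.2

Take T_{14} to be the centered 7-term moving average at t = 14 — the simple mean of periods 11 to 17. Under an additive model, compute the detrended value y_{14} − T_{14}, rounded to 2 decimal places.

-13.06

Trend T_14 = (22.8 + 11.6 + (-3.3) + (-0.0) + 12.3 + 24.2 + 23.8) / 7 = 91.4/7 = 13.0571
Detrended value: -0.0 − 13.0571 = -13.06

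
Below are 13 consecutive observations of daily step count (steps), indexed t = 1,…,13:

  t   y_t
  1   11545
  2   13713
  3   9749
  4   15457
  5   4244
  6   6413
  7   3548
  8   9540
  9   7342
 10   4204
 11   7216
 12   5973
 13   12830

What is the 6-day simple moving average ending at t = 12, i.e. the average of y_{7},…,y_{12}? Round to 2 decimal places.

Sum of periods 7–12: 3548 + 9540 + 7342 + 4204 + 7216 + 5973 = 37823
Divide by 6: 37823 / 6 = 6303.83

6303.83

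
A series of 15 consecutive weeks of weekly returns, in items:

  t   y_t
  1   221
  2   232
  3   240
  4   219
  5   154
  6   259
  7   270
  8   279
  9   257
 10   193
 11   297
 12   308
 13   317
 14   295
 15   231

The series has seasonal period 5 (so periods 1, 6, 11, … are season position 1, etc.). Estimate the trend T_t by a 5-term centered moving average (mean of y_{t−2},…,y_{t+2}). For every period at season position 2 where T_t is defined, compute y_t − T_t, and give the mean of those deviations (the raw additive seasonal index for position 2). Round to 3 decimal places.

Season position 2 occurs at t = 7, 12 (where T_t is defined).
t=7: T_7 = 243.80000; y_7 − T_7 = 270 − 243.80000 = 26.20000
t=12: T_12 = 282.00000; y_12 − T_12 = 308 − 282.00000 = 26.00000
Mean deviation: (26.20000 + 26.00000) / 2 = 26.100

26.100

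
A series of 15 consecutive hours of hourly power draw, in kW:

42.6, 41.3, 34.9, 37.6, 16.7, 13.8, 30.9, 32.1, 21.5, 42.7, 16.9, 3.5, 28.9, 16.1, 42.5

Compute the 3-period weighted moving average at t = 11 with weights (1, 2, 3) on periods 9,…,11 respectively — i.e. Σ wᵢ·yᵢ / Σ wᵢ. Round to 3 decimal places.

Weighted sum: 1·21.5 + 2·42.7 + 3·16.9 = 21.5 + 85.4 + 50.7 = 157.6
Weight total: 1 + 2 + 3 = 6
WMA = 157.6 / 6 = 26.267

26.267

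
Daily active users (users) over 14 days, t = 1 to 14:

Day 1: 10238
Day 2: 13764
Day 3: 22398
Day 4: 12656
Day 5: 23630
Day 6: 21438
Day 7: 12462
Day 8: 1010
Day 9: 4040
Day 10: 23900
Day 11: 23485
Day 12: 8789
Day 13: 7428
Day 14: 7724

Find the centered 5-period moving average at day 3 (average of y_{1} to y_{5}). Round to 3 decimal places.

Sum of periods 1–5: 10238 + 13764 + 22398 + 12656 + 23630 = 82686
Divide by 5: 82686 / 5 = 16537.200

16537.200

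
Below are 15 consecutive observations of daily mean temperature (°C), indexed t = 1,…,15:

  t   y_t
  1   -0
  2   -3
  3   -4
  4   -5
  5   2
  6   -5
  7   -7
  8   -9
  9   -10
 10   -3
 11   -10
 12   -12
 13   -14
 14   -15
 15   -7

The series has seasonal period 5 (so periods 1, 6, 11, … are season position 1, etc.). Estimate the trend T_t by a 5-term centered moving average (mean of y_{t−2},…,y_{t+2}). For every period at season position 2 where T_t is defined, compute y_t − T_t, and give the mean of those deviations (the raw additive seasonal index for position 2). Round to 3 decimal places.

-1.200

Season position 2 occurs at t = 7, 12 (where T_t is defined).
t=7: T_7 = -5.80000; y_7 − T_7 = -7 − -5.80000 = -1.20000
t=12: T_12 = -10.80000; y_12 − T_12 = -12 − -10.80000 = -1.20000
Mean deviation: (-1.20000 + -1.20000) / 2 = -1.200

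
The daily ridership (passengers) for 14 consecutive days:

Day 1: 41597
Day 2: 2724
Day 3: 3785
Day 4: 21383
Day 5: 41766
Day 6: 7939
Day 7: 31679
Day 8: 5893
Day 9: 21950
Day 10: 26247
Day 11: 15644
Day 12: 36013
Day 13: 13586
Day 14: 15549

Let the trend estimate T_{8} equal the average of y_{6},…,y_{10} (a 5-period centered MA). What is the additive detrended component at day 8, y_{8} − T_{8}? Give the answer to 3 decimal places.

Trend T_8 = (7939 + 31679 + 5893 + 21950 + 26247) / 5 = 93708/5 = 18741.60000
Detrended value: 5893 − 18741.60000 = -12848.600

-12848.600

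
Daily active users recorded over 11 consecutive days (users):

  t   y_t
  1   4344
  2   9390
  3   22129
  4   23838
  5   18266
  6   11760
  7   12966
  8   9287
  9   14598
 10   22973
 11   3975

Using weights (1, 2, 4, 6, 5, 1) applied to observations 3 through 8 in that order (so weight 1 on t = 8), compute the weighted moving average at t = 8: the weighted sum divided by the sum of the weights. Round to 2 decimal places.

Weighted sum: 1·22129 + 2·23838 + 4·18266 + 6·11760 + 5·12966 + 1·9287 = 22129 + 47676 + 73064 + 70560 + 64830 + 9287 = 287546
Weight total: 1 + 2 + 4 + 6 + 5 + 1 = 19
WMA = 287546 / 19 = 15134.00

15134.00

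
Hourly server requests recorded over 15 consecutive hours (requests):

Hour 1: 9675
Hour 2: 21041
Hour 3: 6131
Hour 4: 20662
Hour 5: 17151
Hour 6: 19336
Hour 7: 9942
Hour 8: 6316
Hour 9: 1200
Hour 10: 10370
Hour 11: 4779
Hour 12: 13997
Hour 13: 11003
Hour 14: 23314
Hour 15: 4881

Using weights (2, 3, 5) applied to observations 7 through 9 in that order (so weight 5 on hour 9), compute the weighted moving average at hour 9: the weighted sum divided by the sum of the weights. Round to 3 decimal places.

Weighted sum: 2·9942 + 3·6316 + 5·1200 = 19884 + 18948 + 6000 = 44832
Weight total: 2 + 3 + 5 = 10
WMA = 44832 / 10 = 4483.200

4483.200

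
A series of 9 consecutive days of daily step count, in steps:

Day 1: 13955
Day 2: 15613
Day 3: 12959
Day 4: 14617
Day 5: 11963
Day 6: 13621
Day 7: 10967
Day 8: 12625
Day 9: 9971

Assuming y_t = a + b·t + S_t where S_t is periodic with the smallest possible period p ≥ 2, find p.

2

First differences y_{t+1} − y_t: 1658, -2654, 1658, -2654, 1658, -2654, …
The difference pattern repeats every 2 terms and not for any smaller step, so p = 2.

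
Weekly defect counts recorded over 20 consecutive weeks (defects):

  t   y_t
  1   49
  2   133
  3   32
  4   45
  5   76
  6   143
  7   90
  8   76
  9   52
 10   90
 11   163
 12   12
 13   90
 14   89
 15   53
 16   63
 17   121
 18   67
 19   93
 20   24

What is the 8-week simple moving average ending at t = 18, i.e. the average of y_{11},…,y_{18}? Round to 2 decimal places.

Sum of periods 11–18: 163 + 12 + 90 + 89 + 53 + 63 + 121 + 67 = 658
Divide by 8: 658 / 8 = 82.25

82.25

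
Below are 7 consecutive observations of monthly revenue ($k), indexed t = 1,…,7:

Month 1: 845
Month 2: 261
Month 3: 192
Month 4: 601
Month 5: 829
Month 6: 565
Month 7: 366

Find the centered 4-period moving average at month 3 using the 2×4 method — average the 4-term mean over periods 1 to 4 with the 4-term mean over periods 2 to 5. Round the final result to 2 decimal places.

Sum over 1–4: 845 + 261 + 192 + 601 = 1899
Sum over 2–5: 261 + 192 + 601 + 829 = 1883
CMA at t=3 = (1899 + 1883) / (2·4) = 3782 / 8 = 472.75

472.75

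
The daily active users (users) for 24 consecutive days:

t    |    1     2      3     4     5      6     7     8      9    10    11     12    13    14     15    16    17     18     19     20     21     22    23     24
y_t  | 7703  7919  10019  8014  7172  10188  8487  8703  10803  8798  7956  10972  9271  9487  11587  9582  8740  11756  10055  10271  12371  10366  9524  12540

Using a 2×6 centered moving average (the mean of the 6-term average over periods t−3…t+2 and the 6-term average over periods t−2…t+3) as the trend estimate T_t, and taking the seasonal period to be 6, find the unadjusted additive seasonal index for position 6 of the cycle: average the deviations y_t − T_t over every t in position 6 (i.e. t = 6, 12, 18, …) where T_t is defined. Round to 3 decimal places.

1358.833

Season position 6 occurs at t = 6, 12, 18 (where T_t is defined).
t=6: T_6 = 8829.16667; y_6 − T_6 = 10188 − 8829.16667 = 1358.83333
t=12: T_12 = 9613.16667; y_12 − T_12 = 10972 − 9613.16667 = 1358.83333
t=18: T_18 = 10397.16667; y_18 − T_18 = 11756 − 10397.16667 = 1358.83333
Mean deviation: (1358.83333 + 1358.83333 + 1358.83333) / 3 = 1358.833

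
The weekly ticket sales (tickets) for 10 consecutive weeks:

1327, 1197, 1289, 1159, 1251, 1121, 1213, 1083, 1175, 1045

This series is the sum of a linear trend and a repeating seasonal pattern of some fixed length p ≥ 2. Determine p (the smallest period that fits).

First differences y_{t+1} − y_t: -130, 92, -130, 92, -130, 92, …
The difference pattern repeats every 2 terms and not for any smaller step, so p = 2.

2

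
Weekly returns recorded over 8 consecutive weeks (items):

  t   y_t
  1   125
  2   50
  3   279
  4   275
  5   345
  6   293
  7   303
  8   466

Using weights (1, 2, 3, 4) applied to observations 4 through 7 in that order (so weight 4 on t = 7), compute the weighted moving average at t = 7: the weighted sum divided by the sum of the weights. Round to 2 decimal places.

Weighted sum: 1·275 + 2·345 + 3·293 + 4·303 = 275 + 690 + 879 + 1212 = 3056
Weight total: 1 + 2 + 3 + 4 = 10
WMA = 3056 / 10 = 305.60

305.60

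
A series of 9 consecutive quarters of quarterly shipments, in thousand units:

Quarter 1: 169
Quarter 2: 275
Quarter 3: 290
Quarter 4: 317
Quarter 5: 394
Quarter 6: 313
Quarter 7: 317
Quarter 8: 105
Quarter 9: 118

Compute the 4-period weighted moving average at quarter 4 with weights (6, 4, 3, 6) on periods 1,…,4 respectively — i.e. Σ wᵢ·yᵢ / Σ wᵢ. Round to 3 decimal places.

257.158

Weighted sum: 6·169 + 4·275 + 3·290 + 6·317 = 1014 + 1100 + 870 + 1902 = 4886
Weight total: 6 + 4 + 3 + 6 = 19
WMA = 4886 / 19 = 257.158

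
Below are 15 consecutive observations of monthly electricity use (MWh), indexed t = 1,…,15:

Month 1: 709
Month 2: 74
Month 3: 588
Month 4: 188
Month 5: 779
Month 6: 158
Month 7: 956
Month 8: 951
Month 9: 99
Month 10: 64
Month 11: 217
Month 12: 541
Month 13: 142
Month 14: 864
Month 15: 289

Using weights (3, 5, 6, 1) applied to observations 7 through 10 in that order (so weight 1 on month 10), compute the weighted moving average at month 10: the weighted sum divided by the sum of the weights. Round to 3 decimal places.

552.067

Weighted sum: 3·956 + 5·951 + 6·99 + 1·64 = 2868 + 4755 + 594 + 64 = 8281
Weight total: 3 + 5 + 6 + 1 = 15
WMA = 8281 / 15 = 552.067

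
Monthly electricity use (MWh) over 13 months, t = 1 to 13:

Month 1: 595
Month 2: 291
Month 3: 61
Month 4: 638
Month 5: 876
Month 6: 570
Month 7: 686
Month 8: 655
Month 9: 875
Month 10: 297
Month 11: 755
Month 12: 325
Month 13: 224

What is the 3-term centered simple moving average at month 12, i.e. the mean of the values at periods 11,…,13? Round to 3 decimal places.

434.667

Sum of periods 11–13: 755 + 325 + 224 = 1304
Divide by 3: 1304 / 3 = 434.667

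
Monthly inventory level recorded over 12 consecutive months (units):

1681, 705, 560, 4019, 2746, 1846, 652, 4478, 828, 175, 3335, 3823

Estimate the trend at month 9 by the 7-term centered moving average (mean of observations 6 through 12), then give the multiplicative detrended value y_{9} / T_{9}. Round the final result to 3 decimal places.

Trend T_9 = (1846 + 652 + 4478 + 828 + 175 + 3335 + 3823) / 7 = 15137/7 = 2162.42857
Ratio to trend: 828 / 2162.42857 = 0.383

0.383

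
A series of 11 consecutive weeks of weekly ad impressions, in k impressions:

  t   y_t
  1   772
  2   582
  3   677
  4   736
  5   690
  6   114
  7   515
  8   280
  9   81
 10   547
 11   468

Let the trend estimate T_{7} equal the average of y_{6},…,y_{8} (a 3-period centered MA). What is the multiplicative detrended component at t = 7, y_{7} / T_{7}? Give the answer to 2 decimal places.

Trend T_7 = (114 + 515 + 280) / 3 = 909/3 = 303.0000
Ratio to trend: 515 / 303.0000 = 1.70

1.70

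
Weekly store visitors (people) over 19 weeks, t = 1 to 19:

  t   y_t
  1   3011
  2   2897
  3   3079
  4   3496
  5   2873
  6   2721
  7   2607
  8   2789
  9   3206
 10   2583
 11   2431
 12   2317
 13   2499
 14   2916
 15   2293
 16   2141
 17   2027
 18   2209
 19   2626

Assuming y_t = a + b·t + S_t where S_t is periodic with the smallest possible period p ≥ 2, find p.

First differences y_{t+1} − y_t: -114, 182, 417, -623, -152, -114, 182, 417, -623, -152, -114, 182, …
The difference pattern repeats every 5 terms and not for any smaller step, so p = 5.

5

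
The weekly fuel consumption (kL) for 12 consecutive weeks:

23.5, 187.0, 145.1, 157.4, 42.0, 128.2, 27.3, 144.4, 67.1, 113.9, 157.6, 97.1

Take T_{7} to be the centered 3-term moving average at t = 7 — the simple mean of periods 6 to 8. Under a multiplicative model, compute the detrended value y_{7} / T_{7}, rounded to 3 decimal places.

Trend T_7 = (128.2 + 27.3 + 144.4) / 3 = 299.9/3 = 99.96667
Ratio to trend: 27.3 / 99.96667 = 0.273

0.273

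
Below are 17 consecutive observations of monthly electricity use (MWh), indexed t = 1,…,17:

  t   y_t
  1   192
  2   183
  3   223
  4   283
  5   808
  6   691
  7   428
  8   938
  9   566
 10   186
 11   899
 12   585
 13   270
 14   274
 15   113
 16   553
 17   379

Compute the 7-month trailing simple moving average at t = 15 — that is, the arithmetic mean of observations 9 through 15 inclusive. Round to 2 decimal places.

413.29

Sum of periods 9–15: 566 + 186 + 899 + 585 + 270 + 274 + 113 = 2893
Divide by 7: 2893 / 7 = 413.29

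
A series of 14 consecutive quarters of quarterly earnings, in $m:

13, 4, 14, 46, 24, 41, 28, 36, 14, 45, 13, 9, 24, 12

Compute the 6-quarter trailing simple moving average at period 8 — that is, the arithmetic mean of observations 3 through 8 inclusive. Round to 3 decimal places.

Sum of periods 3–8: 14 + 46 + 24 + 41 + 28 + 36 = 189
Divide by 6: 189 / 6 = 31.500

31.500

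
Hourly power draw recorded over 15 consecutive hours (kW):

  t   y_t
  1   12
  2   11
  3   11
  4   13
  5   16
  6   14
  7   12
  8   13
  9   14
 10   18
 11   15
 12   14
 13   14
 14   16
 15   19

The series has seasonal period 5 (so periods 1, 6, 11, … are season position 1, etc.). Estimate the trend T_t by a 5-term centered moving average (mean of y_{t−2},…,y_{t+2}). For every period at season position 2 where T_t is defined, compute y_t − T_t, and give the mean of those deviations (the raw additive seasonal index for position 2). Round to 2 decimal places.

-1.60

Season position 2 occurs at t = 7, 12 (where T_t is defined).
t=7: T_7 = 13.8000; y_7 − T_7 = 12 − 13.8000 = -1.8000
t=12: T_12 = 15.4000; y_12 − T_12 = 14 − 15.4000 = -1.4000
Mean deviation: (-1.8000 + -1.4000) / 2 = -1.60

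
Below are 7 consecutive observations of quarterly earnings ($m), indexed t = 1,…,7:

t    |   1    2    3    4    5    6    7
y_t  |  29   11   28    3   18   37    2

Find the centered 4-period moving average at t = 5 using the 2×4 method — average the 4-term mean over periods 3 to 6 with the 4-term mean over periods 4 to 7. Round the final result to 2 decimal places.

Sum over 3–6: 28 + 3 + 18 + 37 = 86
Sum over 4–7: 3 + 18 + 37 + 2 = 60
CMA at t=5 = (86 + 60) / (2·4) = 146 / 8 = 18.25

18.25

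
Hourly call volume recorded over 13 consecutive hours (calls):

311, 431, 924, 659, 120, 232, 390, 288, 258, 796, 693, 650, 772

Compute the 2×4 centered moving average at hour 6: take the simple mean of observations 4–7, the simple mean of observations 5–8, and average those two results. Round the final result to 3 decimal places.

303.875

Sum over 4–7: 659 + 120 + 232 + 390 = 1401
Sum over 5–8: 120 + 232 + 390 + 288 = 1030
CMA at t=6 = (1401 + 1030) / (2·4) = 2431 / 8 = 303.875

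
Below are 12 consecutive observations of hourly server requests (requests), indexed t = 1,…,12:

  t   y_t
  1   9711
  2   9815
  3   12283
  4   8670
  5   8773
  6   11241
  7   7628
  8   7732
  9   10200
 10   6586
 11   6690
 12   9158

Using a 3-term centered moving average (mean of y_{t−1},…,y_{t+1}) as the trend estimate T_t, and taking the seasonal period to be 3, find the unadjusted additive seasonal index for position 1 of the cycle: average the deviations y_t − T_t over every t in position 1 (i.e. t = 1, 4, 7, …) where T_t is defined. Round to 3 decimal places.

Season position 1 occurs at t = 4, 7, 10 (where T_t is defined).
t=4: T_4 = 9908.66667; y_4 − T_4 = 8670 − 9908.66667 = -1238.66667
t=7: T_7 = 8867.00000; y_7 − T_7 = 7628 − 8867.00000 = -1239.00000
t=10: T_10 = 7825.33333; y_10 − T_10 = 6586 − 7825.33333 = -1239.33333
Mean deviation: (-1238.66667 + -1239.00000 + -1239.33333) / 3 = -1239.000

-1239.000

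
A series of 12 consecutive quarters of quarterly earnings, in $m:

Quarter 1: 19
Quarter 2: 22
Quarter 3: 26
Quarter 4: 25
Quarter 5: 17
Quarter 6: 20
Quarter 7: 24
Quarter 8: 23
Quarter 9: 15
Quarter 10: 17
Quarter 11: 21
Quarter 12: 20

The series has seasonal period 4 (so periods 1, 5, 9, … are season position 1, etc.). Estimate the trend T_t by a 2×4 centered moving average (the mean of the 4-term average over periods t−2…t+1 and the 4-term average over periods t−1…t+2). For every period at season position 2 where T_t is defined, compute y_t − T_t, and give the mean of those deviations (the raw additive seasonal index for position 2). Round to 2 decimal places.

Season position 2 occurs at t = 6, 10 (where T_t is defined).
t=6: T_6 = 21.2500; y_6 − T_6 = 20 − 21.2500 = -1.2500
t=10: T_10 = 18.6250; y_10 − T_10 = 17 − 18.6250 = -1.6250
Mean deviation: (-1.2500 + -1.6250) / 2 = -1.44

-1.44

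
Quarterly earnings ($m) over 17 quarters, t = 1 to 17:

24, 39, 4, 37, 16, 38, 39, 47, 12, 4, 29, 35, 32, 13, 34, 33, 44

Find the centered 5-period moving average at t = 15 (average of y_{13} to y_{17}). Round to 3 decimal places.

31.200

Sum of periods 13–17: 32 + 13 + 34 + 33 + 44 = 156
Divide by 5: 156 / 5 = 31.200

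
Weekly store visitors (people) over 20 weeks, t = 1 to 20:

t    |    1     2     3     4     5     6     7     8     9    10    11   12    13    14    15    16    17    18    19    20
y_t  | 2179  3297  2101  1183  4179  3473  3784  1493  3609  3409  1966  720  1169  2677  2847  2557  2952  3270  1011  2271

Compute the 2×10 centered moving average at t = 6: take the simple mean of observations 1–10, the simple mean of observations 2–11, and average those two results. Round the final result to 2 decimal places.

2860.05

Sum over 1–10: 2179 + 3297 + 2101 + 1183 + 4179 + 3473 + 3784 + 1493 + 3609 + 3409 = 28707
Sum over 2–11: 3297 + 2101 + 1183 + 4179 + 3473 + 3784 + 1493 + 3609 + 3409 + 1966 = 28494
CMA at t=6 = (28707 + 28494) / (2·10) = 57201 / 20 = 2860.05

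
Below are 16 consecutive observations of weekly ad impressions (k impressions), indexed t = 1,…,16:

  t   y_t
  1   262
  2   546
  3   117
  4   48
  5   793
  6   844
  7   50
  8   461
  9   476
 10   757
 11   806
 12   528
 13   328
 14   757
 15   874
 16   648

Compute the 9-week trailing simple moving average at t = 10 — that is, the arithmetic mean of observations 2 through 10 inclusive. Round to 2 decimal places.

454.67

Sum of periods 2–10: 546 + 117 + 48 + 793 + 844 + 50 + 461 + 476 + 757 = 4092
Divide by 9: 4092 / 9 = 454.67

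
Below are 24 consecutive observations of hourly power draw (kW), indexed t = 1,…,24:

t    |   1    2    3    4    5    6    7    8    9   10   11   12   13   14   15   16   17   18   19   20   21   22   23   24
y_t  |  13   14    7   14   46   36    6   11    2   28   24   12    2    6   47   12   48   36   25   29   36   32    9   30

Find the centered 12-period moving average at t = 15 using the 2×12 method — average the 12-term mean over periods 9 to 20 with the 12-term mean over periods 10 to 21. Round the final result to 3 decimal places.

Sum over 9–20: 2 + 28 + 24 + 12 + 2 + 6 + 47 + 12 + 48 + 36 + 25 + 29 = 271
Sum over 10–21: 28 + 24 + 12 + 2 + 6 + 47 + 12 + 48 + 36 + 25 + 29 + 36 = 305
CMA at t=15 = (271 + 305) / (2·12) = 576 / 24 = 24.000

24.000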